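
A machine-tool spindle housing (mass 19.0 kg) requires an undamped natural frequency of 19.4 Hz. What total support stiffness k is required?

282000 N/m

ω_n = 2πf_n = 2π × 19.4 = 121.9 rad/s.
k = m·ω_n² = 19.0 × 121.9² = 19.0 × 14860 = 282300 N/m.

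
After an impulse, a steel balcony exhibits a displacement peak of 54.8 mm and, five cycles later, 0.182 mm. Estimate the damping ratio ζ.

0.179

Logarithmic decrement δ = (1/n)·ln(x₀/x_n) = (1/5)·ln(54.8/0.182) = (1/5)·ln(301.1) = 1.141.
ζ = δ/√(4π² + δ²) = 1.141/√(39.48 + 1.30) = 1.141/6.386 = 0.1787.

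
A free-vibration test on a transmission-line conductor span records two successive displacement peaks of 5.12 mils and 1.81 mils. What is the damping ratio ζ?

0.163

Logarithmic decrement δ = (1/n)·ln(x₀/x_n) = (1/1)·ln(5.12/1.81) = (1/1)·ln(2.829) = 1.040.
ζ = δ/√(4π² + δ²) = 1.040/√(39.48 + 1.08) = 1.040/6.369 = 0.1633.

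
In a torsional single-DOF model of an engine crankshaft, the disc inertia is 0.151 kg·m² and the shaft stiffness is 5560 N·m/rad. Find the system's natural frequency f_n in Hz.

30.5 Hz

ω_n = √(k_t/J) = √(5560/0.151) = √36820 = 191.9 rad/s.
f_n = ω_n/(2π) = 191.9/6.283 = 30.54 Hz.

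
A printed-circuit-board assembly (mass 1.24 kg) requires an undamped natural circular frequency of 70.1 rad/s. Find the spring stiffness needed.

6090 N/m

k = m·ω_n² = 1.24 × 70.10² = 1.24 × 4914 = 6093 N/m.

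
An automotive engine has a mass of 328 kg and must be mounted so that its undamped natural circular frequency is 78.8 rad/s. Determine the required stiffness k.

2040000 N/m

k = m·ω_n² = 328 × 78.80² = 328 × 6209 = 2037000 N/m.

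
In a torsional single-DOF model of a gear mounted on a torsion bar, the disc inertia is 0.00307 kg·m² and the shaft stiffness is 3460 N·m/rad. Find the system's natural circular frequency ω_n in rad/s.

ω_n = √(k_t/J) = √(3460/0.00307) = √1127000 = 1062 rad/s.

1060 rad/s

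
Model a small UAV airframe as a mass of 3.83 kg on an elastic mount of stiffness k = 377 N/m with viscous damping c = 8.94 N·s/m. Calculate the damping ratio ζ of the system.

ω_n = √(k/m) = √(377.0/3.83) = 9.921 rad/s.
Critical damping c_c = 2√(k·m) = 2√(377.0 × 3.83) = 76.00 N·s/m, so ζ = c/c_c = 8.94/76.00 = 0.1176.

0.118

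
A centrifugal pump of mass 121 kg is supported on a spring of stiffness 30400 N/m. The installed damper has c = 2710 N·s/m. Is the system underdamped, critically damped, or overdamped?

underdamped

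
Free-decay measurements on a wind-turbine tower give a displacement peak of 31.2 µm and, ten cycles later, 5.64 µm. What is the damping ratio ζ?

0.0272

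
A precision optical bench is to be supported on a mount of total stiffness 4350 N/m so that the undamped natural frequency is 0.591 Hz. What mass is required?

315 kg

ω_n = 2πf_n = 2π × 0.591 = 3.713 rad/s.
m = k/ω_n² = 4350/3.713² = 4350/13.79 = 315.5 kg.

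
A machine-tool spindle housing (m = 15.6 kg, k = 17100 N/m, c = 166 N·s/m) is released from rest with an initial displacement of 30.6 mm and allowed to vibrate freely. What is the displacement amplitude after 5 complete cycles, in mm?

0.184 mm

ζ = c/(2√(km)) = 166/(2√(17100 × 15.6)) = 166/1033 = 0.1607.
Logarithmic decrement δ = 2πζ/√(1 − ζ²) = 2π × 0.1607/√(1 − 0.0258) = 1.023.
After n cycles, x_n/x₀ = e^(−nδ), so x_5 = 30.6 × e^(−5 × 1.023) = 30.6 × 0.006006 = 0.1838 mm.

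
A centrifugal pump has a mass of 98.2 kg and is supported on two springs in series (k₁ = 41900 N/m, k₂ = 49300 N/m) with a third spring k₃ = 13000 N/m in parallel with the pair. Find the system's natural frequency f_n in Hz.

Series pair: k_s = k₁k₂/(k₁+k₂) = (41900)(49300)/(41900 + 49300) = 22650 N/m. In parallel with k₃: k_eq = 22650 + 13000 = 35650 N/m.
ω_n = √(k_eq/m) = √(35650/98.2) = √363.0 = 19.05 rad/s.
f_n = ω_n/(2π) = 19.05/6.283 = 3.032 Hz.

3.03 Hz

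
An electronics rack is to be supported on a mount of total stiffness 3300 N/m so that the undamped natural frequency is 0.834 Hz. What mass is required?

120 kg

ω_n = 2πf_n = 2π × 0.834 = 5.240 rad/s.
m = k/ω_n² = 3300/5.240² = 3300/27.46 = 120.2 kg.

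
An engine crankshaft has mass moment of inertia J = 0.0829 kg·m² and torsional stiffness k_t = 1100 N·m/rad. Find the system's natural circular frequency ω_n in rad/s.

ω_n = √(k_t/J) = √(1100/0.0829) = √13270 = 115.2 rad/s.

115 rad/s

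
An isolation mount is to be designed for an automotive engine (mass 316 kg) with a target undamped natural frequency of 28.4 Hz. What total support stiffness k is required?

10100000 N/m

ω_n = 2πf_n = 2π × 28.4 = 178.4 rad/s.
k = m·ω_n² = 316 × 178.4² = 316 × 31840 = 10060000 N/m.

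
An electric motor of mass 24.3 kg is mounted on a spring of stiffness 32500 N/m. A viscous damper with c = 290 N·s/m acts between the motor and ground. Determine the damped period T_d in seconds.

0.174 s

ω_n = √(k/m) = √(32500/24.3) = 36.57 rad/s.
Critical damping c_c = 2√(k·m) = 2√(32500 × 24.3) = 1777 N·s/m, so ζ = c/c_c = 290/1777 = 0.1632.
ω_d = ω_n√(1 − ζ²) = 36.57 × √(1 − 0.0266) = 36.08 rad/s.
T_d = 2π/ω_d = 0.1741 s.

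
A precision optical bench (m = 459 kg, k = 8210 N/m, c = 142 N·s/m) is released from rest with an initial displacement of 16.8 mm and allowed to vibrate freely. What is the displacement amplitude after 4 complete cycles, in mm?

ζ = c/(2√(km)) = 142/(2√(8210 × 459)) = 142/3882 = 0.03657.
Logarithmic decrement δ = 2πζ/√(1 − ζ²) = 2π × 0.03657/√(1 − 0.00134) = 0.2300.
After n cycles, x_n/x₀ = e^(−nδ), so x_4 = 16.8 × e^(−4 × 0.2300) = 16.8 × 0.3986 = 6.696 mm.

6.70 mm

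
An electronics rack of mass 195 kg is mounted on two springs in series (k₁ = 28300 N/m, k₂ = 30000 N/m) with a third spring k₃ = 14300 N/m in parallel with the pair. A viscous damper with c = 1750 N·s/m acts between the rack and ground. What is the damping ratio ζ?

0.369

Series pair: k_s = k₁k₂/(k₁+k₂) = (28300)(30000)/(28300 + 30000) = 14560 N/m. In parallel with k₃: k_eq = 14560 + 14300 = 28860 N/m.
ω_n = √(k_eq/m) = √(28860/195) = 12.17 rad/s.
Critical damping c_c = 2√(k_eq·m) = 2√(28860 × 195) = 4745 N·s/m, so ζ = c/c_c = 1750/4745 = 0.3688.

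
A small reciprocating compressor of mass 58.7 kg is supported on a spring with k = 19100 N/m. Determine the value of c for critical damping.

2120 N·s/m

c_c = 2√(k·m) = 2√(19100 × 58.7) = 2 × 1059 = 2118 N·s/m.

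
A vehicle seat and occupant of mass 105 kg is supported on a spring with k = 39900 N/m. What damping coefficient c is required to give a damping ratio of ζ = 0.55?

2250 N·s/m

c_c = 2√(k·m) = 2√(39900 × 105) = 4094 N·s/m.
c = ζ·c_c = 0.55 × 4094 = 2252 N·s/m.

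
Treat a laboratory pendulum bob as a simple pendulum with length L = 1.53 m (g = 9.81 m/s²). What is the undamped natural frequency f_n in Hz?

For a simple pendulum ω_n = √(g/L) = √(9.81/1.53) = √6.412 = 2.532 rad/s.
f_n = ω_n/(2π) = 2.532/6.283 = 0.4030 Hz.

0.403 Hz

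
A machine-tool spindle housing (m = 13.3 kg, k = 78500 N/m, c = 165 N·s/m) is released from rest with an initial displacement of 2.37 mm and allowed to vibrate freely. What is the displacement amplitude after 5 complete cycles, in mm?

0.186 mm

ζ = c/(2√(km)) = 165/(2√(78500 × 13.3)) = 165/2044 = 0.08074.
Logarithmic decrement δ = 2πζ/√(1 − ζ²) = 2π × 0.08074/√(1 − 0.00652) = 0.5090.
After n cycles, x_n/x₀ = e^(−nδ), so x_5 = 2.37 × e^(−5 × 0.5090) = 2.37 × 0.07848 = 0.1860 mm.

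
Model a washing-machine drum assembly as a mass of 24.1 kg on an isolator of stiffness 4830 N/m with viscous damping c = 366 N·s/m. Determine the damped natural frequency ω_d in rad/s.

11.9 rad/s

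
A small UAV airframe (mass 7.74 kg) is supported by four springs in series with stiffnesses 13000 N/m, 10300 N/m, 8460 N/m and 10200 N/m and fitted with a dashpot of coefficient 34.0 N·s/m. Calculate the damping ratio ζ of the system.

0.121

Series springs: 1/k_eq = 1/13000 + 1/10300 + 1/8460 + 1/10200 = 0.0003903, so k_eq = 2562 N/m.
ω_n = √(k_eq/m) = √(2562/7.74) = 18.20 rad/s.
Critical damping c_c = 2√(k_eq·m) = 2√(2562 × 7.74) = 281.7 N·s/m, so ζ = c/c_c = 34.0/281.7 = 0.1207.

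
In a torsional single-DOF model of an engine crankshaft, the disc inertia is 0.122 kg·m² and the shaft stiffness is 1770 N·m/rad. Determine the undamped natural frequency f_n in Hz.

19.2 Hz

ω_n = √(k_t/J) = √(1770/0.122) = √14510 = 120.4 rad/s.
f_n = ω_n/(2π) = 120.4/6.283 = 19.17 Hz.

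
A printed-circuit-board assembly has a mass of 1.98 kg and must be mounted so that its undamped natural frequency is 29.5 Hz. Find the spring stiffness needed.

68000 N/m

ω_n = 2πf_n = 2π × 29.5 = 185.4 rad/s.
k = m·ω_n² = 1.98 × 185.4² = 1.98 × 34360 = 68030 N/m.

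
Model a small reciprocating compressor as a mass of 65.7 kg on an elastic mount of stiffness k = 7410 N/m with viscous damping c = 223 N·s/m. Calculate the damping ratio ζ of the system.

0.160

ω_n = √(k/m) = √(7410/65.7) = 10.62 rad/s.
Critical damping c_c = 2√(k·m) = 2√(7410 × 65.7) = 1395 N·s/m, so ζ = c/c_c = 223/1395 = 0.1598.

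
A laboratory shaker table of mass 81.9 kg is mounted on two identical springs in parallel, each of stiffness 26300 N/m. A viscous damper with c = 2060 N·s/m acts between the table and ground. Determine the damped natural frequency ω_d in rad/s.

22.0 rad/s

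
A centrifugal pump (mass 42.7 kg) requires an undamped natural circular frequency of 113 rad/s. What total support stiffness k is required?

k = m·ω_n² = 42.7 × 113.0² = 42.7 × 12770 = 545200 N/m.

545000 N/m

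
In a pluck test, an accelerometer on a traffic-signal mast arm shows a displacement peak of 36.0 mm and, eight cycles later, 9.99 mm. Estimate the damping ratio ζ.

Logarithmic decrement δ = (1/n)·ln(x₀/x_n) = (1/8)·ln(36.0/9.99) = (1/8)·ln(3.604) = 0.1602.
ζ = δ/√(4π² + δ²) = 0.1602/√(39.48 + 0.0257) = 0.1602/6.285 = 0.02549.

0.0255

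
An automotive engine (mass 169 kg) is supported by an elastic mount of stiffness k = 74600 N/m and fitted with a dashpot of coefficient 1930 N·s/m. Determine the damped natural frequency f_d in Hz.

3.22 Hz

ω_n = √(k/m) = √(74600/169) = 21.01 rad/s.
Critical damping c_c = 2√(k·m) = 2√(74600 × 169) = 7101 N·s/m, so ζ = c/c_c = 1930/7101 = 0.2718.
ω_d = ω_n√(1 − ζ²) = 21.01 × √(1 − 0.0739) = 20.22 rad/s.
f_d = ω_d/(2π) = 3.218 Hz.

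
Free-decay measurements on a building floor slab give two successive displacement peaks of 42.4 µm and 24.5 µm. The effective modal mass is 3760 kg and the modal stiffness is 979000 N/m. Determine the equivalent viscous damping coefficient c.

Logarithmic decrement δ = (1/n)·ln(x₀/x_n) = (1/1)·ln(42.4/24.5) = (1/1)·ln(1.731) = 0.5485.
ζ = δ/√(4π² + δ²) = 0.5485/√(39.48 + 0.301) = 0.5485/6.307 = 0.08696.
c = ζ · 2√(km) = 0.08696 × 2√(979000 × 3760) = 0.08696 × 121300 = 10550 N·s/m.

10600 N·s/m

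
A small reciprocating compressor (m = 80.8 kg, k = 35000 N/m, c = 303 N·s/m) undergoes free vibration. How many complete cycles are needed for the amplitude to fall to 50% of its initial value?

2 cycles

ζ = c/(2√(km)) = 303/(2√(35000 × 80.8)) = 303/3363 = 0.09009.
Logarithmic decrement δ = 2πζ/√(1 − ζ²) = 2π × 0.09009/√(1 − 0.00812) = 0.5684.
x_n/x₀ = e^(−nδ) ≤ 0.5; take ln: n ≥ ln(1/0.5)/δ = 0.6931/0.5684 = 1.220.
So 2 complete cycles are required.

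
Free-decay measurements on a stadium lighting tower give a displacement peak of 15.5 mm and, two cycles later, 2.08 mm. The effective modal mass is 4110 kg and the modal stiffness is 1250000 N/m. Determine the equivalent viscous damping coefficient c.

Logarithmic decrement δ = (1/n)·ln(x₀/x_n) = (1/2)·ln(15.5/2.08) = (1/2)·ln(7.452) = 1.004.
ζ = δ/√(4π² + δ²) = 1.004/√(39.48 + 1.01) = 1.004/6.363 = 0.1578.
c = ζ · 2√(km) = 0.1578 × 2√(1250000 × 4110) = 0.1578 × 143400 = 22620 N·s/m.

22600 N·s/m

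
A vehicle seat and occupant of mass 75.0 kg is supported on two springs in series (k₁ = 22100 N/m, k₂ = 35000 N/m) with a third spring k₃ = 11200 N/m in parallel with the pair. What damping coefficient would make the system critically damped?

Series pair: k_s = k₁k₂/(k₁+k₂) = (22100)(35000)/(22100 + 35000) = 13550 N/m. In parallel with k₃: k_eq = 13550 + 11200 = 24750 N/m.
c_c = 2√(k_eq·m) = 2√(24750 × 75.0) = 2 × 1362 = 2725 N·s/m.

2720 N·s/m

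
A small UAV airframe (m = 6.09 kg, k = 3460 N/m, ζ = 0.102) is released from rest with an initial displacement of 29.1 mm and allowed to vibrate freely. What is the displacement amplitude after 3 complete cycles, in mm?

4.21 mm

Logarithmic decrement δ = 2πζ/√(1 − ζ²) = 2π × 0.1020/√(1 − 0.0104) = 0.6442.
After n cycles, x_n/x₀ = e^(−nδ), so x_3 = 29.1 × e^(−3 × 0.6442) = 29.1 × 0.1448 = 4.212 mm.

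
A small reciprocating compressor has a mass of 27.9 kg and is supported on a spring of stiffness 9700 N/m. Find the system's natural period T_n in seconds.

0.337 s

ω_n = √(k/m) = √(9700/27.9) = √347.7 = 18.65 rad/s.
T_n = 2π/ω_n = 6.283/18.65 = 0.3370 s.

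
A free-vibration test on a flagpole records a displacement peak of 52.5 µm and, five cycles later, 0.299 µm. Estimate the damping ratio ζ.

Logarithmic decrement δ = (1/n)·ln(x₀/x_n) = (1/5)·ln(52.5/0.299) = (1/5)·ln(175.6) = 1.034.
ζ = δ/√(4π² + δ²) = 1.034/√(39.48 + 1.07) = 1.034/6.368 = 0.1623.

0.162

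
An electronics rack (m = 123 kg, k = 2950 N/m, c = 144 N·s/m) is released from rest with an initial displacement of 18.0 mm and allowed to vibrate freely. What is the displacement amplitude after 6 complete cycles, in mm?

ζ = c/(2√(km)) = 144/(2√(2950 × 123)) = 144/1205 = 0.1195.
Logarithmic decrement δ = 2πζ/√(1 − ζ²) = 2π × 0.1195/√(1 − 0.0143) = 0.7564.
After n cycles, x_n/x₀ = e^(−nδ), so x_6 = 18.0 × e^(−6 × 0.7564) = 18.0 × 0.01069 = 0.1924 mm.

0.192 mm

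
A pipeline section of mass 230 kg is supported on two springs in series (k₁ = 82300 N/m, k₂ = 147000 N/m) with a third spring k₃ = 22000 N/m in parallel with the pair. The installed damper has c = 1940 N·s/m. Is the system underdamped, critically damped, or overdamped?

underdamped

Series pair: k_s = k₁k₂/(k₁+k₂) = (82300)(147000)/(82300 + 147000) = 52760 N/m. In parallel with k₃: k_eq = 52760 + 22000 = 74760 N/m.
c_c = 2√(k_eq·m) = 8293 N·s/m; ζ = c/c_c = 1940/8293 = 0.234.
Since ζ < 1 the system is underdamped.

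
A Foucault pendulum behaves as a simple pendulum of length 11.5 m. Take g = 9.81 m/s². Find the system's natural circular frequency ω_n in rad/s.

0.924 rad/s

For a simple pendulum ω_n = √(g/L) = √(9.81/11.5) = √0.8530 = 0.9236 rad/s.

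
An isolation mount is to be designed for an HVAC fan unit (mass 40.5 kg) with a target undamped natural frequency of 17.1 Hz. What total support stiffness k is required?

468000 N/m

ω_n = 2πf_n = 2π × 17.1 = 107.4 rad/s.
k = m·ω_n² = 40.5 × 107.4² = 40.5 × 11540 = 467500 N/m.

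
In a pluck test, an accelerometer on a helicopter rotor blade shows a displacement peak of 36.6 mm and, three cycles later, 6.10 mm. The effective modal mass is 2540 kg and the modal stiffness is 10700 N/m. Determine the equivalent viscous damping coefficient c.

987 N·s/m

Logarithmic decrement δ = (1/n)·ln(x₀/x_n) = (1/3)·ln(36.6/6.10) = (1/3)·ln(6.000) = 0.5973.
ζ = δ/√(4π² + δ²) = 0.5973/√(39.48 + 0.357) = 0.5973/6.312 = 0.09463.
c = ζ · 2√(km) = 0.09463 × 2√(10700 × 2540) = 0.09463 × 10430 = 986.7 N·s/m.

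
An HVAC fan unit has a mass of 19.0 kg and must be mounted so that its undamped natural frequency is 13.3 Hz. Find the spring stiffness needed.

133000 N/m

ω_n = 2πf_n = 2π × 13.3 = 83.57 rad/s.
k = m·ω_n² = 19.0 × 83.57² = 19.0 × 6983 = 132700 N/m.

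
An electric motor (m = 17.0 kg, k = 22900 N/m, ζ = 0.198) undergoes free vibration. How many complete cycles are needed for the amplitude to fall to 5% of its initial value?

3 cycles

Logarithmic decrement δ = 2πζ/√(1 − ζ²) = 2π × 0.1980/√(1 − 0.0392) = 1.269.
x_n/x₀ = e^(−nδ) ≤ 0.05; take ln: n ≥ ln(1/0.05)/δ = 2.996/1.269 = 2.360.
So 3 complete cycles are required.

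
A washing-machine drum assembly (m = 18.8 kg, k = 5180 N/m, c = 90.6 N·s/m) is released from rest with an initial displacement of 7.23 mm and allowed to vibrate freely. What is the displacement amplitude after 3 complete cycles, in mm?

ζ = c/(2√(km)) = 90.6/(2√(5180 × 18.8)) = 90.6/624.1 = 0.1452.
Logarithmic decrement δ = 2πζ/√(1 − ζ²) = 2π × 0.1452/√(1 − 0.0211) = 0.9218.
After n cycles, x_n/x₀ = e^(−nδ), so x_3 = 7.23 × e^(−3 × 0.9218) = 7.23 × 0.06294 = 0.4551 mm.

0.455 mm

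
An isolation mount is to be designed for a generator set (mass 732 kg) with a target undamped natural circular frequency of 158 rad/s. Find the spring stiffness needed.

k = m·ω_n² = 732 × 158.0² = 732 × 24960 = 18270000 N/m.

18300000 N/m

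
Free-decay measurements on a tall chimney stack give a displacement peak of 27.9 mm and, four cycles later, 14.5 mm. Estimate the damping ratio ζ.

0.0260

Logarithmic decrement δ = (1/n)·ln(x₀/x_n) = (1/4)·ln(27.9/14.5) = (1/4)·ln(1.924) = 0.1636.
ζ = δ/√(4π² + δ²) = 0.1636/√(39.48 + 0.0268) = 0.1636/6.285 = 0.02603.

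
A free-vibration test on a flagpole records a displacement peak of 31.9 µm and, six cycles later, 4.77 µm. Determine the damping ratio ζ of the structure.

Logarithmic decrement δ = (1/n)·ln(x₀/x_n) = (1/6)·ln(31.9/4.77) = (1/6)·ln(6.688) = 0.3167.
ζ = δ/√(4π² + δ²) = 0.3167/√(39.48 + 0.100) = 0.3167/6.291 = 0.05034.

0.0503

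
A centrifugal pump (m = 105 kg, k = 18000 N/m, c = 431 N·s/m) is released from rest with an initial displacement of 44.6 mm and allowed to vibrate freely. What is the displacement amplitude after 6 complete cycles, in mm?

0.112 mm

ζ = c/(2√(km)) = 431/(2√(18000 × 105)) = 431/2750 = 0.1568.
Logarithmic decrement δ = 2πζ/√(1 − ζ²) = 2π × 0.1568/√(1 − 0.0246) = 0.9972.
After n cycles, x_n/x₀ = e^(−nδ), so x_6 = 44.6 × e^(−6 × 0.9972) = 44.6 × 0.002520 = 0.1124 mm.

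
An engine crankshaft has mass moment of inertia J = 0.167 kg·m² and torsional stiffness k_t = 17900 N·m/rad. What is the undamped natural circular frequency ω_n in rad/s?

ω_n = √(k_t/J) = √(17900/0.167) = √107200 = 327.4 rad/s.

327 rad/s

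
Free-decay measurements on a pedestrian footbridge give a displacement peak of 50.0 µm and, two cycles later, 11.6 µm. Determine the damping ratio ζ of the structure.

0.115

Logarithmic decrement δ = (1/n)·ln(x₀/x_n) = (1/2)·ln(50.0/11.6) = (1/2)·ln(4.310) = 0.7305.
ζ = δ/√(4π² + δ²) = 0.7305/√(39.48 + 0.534) = 0.7305/6.326 = 0.1155.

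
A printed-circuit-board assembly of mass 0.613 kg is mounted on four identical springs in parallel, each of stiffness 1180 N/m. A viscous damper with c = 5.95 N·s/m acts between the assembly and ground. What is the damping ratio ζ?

0.0553

Parallel springs add: k_eq = 4 × 1180 = 4720 N/m.
ω_n = √(k_eq/m) = √(4720/0.613) = 87.75 rad/s.
Critical damping c_c = 2√(k_eq·m) = 2√(4720 × 0.613) = 107.6 N·s/m, so ζ = c/c_c = 5.95/107.6 = 0.05531.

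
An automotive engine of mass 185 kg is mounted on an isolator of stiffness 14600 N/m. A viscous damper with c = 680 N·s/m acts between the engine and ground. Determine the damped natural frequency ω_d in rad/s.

8.69 rad/s

ω_n = √(k/m) = √(14600/185) = 8.884 rad/s.
Critical damping c_c = 2√(k·m) = 2√(14600 × 185) = 3287 N·s/m, so ζ = c/c_c = 680/3287 = 0.2069.
ω_d = ω_n√(1 − ζ²) = 8.884 × √(1 − 0.0428) = 8.691 rad/s.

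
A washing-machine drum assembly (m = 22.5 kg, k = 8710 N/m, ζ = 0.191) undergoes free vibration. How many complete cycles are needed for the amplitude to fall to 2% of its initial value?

4 cycles

Logarithmic decrement δ = 2πζ/√(1 − ζ²) = 2π × 0.1910/√(1 − 0.0365) = 1.223.
x_n/x₀ = e^(−nδ) ≤ 0.02; take ln: n ≥ ln(1/0.02)/δ = 3.912/1.223 = 3.200.
So 4 complete cycles are required.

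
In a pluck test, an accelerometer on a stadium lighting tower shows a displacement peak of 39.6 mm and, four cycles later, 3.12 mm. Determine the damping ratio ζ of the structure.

0.101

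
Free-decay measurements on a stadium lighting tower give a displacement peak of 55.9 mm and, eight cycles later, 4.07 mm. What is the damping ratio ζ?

0.0521

Logarithmic decrement δ = (1/n)·ln(x₀/x_n) = (1/8)·ln(55.9/4.07) = (1/8)·ln(13.73) = 0.3275.
ζ = δ/√(4π² + δ²) = 0.3275/√(39.48 + 0.107) = 0.3275/6.292 = 0.05205.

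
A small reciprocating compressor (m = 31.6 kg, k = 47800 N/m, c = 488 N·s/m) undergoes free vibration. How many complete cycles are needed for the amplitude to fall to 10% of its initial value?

2 cycles

ζ = c/(2√(km)) = 488/(2√(47800 × 31.6)) = 488/2458 = 0.1985.
Logarithmic decrement δ = 2πζ/√(1 − ζ²) = 2π × 0.1985/√(1 − 0.0394) = 1.273.
x_n/x₀ = e^(−nδ) ≤ 0.1; take ln: n ≥ ln(1/0.1)/δ = 2.303/1.273 = 1.809.
So 2 complete cycles are required.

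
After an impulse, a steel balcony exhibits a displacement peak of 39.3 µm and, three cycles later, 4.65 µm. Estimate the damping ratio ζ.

0.113

Logarithmic decrement δ = (1/n)·ln(x₀/x_n) = (1/3)·ln(39.3/4.65) = (1/3)·ln(8.452) = 0.7115.
ζ = δ/√(4π² + δ²) = 0.7115/√(39.48 + 0.506) = 0.7115/6.323 = 0.1125.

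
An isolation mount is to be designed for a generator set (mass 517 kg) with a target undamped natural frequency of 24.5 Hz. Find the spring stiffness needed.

ω_n = 2πf_n = 2π × 24.5 = 153.9 rad/s.
k = m·ω_n² = 517 × 153.9² = 517 × 23700 = 12250000 N/m.

12300000 N/m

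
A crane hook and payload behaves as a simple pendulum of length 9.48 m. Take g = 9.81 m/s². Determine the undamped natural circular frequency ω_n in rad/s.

For a simple pendulum ω_n = √(g/L) = √(9.81/9.48) = √1.035 = 1.017 rad/s.

1.02 rad/s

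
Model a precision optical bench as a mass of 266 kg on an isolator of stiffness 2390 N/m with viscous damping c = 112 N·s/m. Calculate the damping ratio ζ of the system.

0.0702

ω_n = √(k/m) = √(2390/266) = 2.997 rad/s.
Critical damping c_c = 2√(k·m) = 2√(2390 × 266) = 1595 N·s/m, so ζ = c/c_c = 112/1595 = 0.07023.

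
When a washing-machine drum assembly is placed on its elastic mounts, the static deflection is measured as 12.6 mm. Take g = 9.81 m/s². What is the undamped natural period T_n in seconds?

ω_n = √(g/δ_st) = √(9.81/0.0126) = √778.6 = 27.90 rad/s.
T_n = 2π/ω_n = 6.283/27.90 = 0.2252 s.

0.225 s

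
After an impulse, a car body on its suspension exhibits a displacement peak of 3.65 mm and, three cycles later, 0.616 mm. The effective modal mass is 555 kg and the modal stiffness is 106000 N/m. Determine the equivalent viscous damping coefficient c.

1440 N·s/m

Logarithmic decrement δ = (1/n)·ln(x₀/x_n) = (1/3)·ln(3.65/0.616) = (1/3)·ln(5.925) = 0.5931.
ζ = δ/√(4π² + δ²) = 0.5931/√(39.48 + 0.352) = 0.5931/6.311 = 0.09397.
c = ζ · 2√(km) = 0.09397 × 2√(106000 × 555) = 0.09397 × 15340 = 1442 N·s/m.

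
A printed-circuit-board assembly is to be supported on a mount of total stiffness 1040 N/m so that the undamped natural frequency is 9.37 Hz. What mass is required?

0.300 kg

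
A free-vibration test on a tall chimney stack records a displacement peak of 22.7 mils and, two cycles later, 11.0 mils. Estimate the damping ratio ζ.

0.0576

Logarithmic decrement δ = (1/n)·ln(x₀/x_n) = (1/2)·ln(22.7/11.0) = (1/2)·ln(2.064) = 0.3622.
ζ = δ/√(4π² + δ²) = 0.3622/√(39.48 + 0.131) = 0.3622/6.294 = 0.05756.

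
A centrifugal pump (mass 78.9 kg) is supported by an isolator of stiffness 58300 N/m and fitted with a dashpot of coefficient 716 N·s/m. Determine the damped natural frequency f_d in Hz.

ω_n = √(k/m) = √(58300/78.9) = 27.18 rad/s.
Critical damping c_c = 2√(k·m) = 2√(58300 × 78.9) = 4289 N·s/m, so ζ = c/c_c = 716/4289 = 0.1669.
ω_d = ω_n√(1 − ζ²) = 27.18 × √(1 − 0.0279) = 26.80 rad/s.
f_d = ω_d/(2π) = 4.266 Hz.

4.27 Hz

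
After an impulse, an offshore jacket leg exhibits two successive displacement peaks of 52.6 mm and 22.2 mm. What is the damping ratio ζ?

0.136

Logarithmic decrement δ = (1/n)·ln(x₀/x_n) = (1/1)·ln(52.6/22.2) = (1/1)·ln(2.369) = 0.8626.
ζ = δ/√(4π² + δ²) = 0.8626/√(39.48 + 0.744) = 0.8626/6.342 = 0.1360.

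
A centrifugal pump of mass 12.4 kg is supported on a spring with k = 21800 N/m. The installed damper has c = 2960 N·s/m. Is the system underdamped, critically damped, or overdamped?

c_c = 2√(k·m) = 1040 N·s/m; ζ = c/c_c = 2960/1040 = 2.85.
Since ζ > 1 the system is overdamped.

overdamped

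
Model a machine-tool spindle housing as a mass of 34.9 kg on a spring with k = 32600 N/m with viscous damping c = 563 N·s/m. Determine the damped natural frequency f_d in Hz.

4.69 Hz

ω_n = √(k/m) = √(32600/34.9) = 30.56 rad/s.
Critical damping c_c = 2√(k·m) = 2√(32600 × 34.9) = 2133 N·s/m, so ζ = c/c_c = 563/2133 = 0.2639.
ω_d = ω_n√(1 − ζ²) = 30.56 × √(1 − 0.0696) = 29.48 rad/s.
f_d = ω_d/(2π) = 4.692 Hz.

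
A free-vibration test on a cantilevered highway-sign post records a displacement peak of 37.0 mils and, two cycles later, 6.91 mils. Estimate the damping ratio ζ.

0.132

Logarithmic decrement δ = (1/n)·ln(x₀/x_n) = (1/2)·ln(37.0/6.91) = (1/2)·ln(5.355) = 0.8390.
ζ = δ/√(4π² + δ²) = 0.8390/√(39.48 + 0.704) = 0.8390/6.339 = 0.1324.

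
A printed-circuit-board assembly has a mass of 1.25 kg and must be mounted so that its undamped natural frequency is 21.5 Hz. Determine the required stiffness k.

22800 N/m

ω_n = 2πf_n = 2π × 21.5 = 135.1 rad/s.
k = m·ω_n² = 1.25 × 135.1² = 1.25 × 18250 = 22810 N/m.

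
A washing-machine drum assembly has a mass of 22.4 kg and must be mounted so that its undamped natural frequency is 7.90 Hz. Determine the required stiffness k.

ω_n = 2πf_n = 2π × 7.90 = 49.64 rad/s.
k = m·ω_n² = 22.4 × 49.64² = 22.4 × 2464 = 55190 N/m.

55200 N/m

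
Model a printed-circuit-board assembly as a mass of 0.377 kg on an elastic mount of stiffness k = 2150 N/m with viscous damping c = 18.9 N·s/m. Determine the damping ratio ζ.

ω_n = √(k/m) = √(2150/0.377) = 75.52 rad/s.
Critical damping c_c = 2√(k·m) = 2√(2150 × 0.377) = 56.94 N·s/m, so ζ = c/c_c = 18.9/56.94 = 0.3319.

0.332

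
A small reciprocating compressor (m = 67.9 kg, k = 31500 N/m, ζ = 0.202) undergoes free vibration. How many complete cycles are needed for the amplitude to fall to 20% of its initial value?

Logarithmic decrement δ = 2πζ/√(1 − ζ²) = 2π × 0.2020/√(1 − 0.0408) = 1.296.
x_n/x₀ = e^(−nδ) ≤ 0.2; take ln: n ≥ ln(1/0.2)/δ = 1.609/1.296 = 1.242.
So 2 complete cycles are required.

2 cycles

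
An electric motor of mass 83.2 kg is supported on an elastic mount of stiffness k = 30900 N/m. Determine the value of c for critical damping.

3210 N·s/m

c_c = 2√(k·m) = 2√(30900 × 83.2) = 2 × 1603 = 3207 N·s/m.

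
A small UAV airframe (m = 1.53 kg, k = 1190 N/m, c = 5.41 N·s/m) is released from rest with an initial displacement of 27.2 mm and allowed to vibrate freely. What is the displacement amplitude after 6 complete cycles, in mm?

2.48 mm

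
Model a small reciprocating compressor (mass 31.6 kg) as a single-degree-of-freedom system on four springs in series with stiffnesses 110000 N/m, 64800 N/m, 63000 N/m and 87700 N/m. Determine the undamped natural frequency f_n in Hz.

3.93 Hz

Series springs: 1/k_eq = 1/110000 + 1/64800 + 1/63000 + 1/87700 = 5.180×10^-5, so k_eq = 19310 N/m.
ω_n = √(k_eq/m) = √(19310/31.6) = √610.9 = 24.72 rad/s.
f_n = ω_n/(2π) = 24.72/6.283 = 3.934 Hz.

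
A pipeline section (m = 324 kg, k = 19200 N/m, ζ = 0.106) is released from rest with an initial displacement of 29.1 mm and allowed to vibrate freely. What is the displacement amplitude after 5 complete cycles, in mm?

1.02 mm

Logarithmic decrement δ = 2πζ/√(1 − ζ²) = 2π × 0.1060/√(1 − 0.0112) = 0.6698.
After n cycles, x_n/x₀ = e^(−nδ), so x_5 = 29.1 × e^(−5 × 0.6698) = 29.1 × 0.03512 = 1.022 mm.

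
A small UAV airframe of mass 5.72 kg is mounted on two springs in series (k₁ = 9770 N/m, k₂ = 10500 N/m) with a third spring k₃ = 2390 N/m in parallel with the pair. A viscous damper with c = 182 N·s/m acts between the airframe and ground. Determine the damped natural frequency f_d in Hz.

5.16 Hz

Series pair: k_s = k₁k₂/(k₁+k₂) = (9770)(10500)/(9770 + 10500) = 5061 N/m. In parallel with k₃: k_eq = 5061 + 2390 = 7451 N/m.
ω_n = √(k_eq/m) = √(7451/5.72) = 36.09 rad/s.
Critical damping c_c = 2√(k_eq·m) = 2√(7451 × 5.72) = 412.9 N·s/m, so ζ = c/c_c = 182/412.9 = 0.4408.
ω_d = ω_n√(1 − ζ²) = 36.09 × √(1 − 0.194) = 32.40 rad/s.
f_d = ω_d/(2π) = 5.156 Hz.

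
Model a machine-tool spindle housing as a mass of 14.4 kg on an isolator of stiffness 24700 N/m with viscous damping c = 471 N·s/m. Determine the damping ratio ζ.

0.395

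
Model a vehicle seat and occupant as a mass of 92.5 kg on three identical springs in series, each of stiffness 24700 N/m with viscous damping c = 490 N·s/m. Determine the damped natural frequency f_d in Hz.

Series springs: 1/k_eq = 3/24700, so k_eq = 24700/3 = 8233 N/m.
ω_n = √(k_eq/m) = √(8233/92.5) = 9.434 rad/s.
Critical damping c_c = 2√(k_eq·m) = 2√(8233 × 92.5) = 1745 N·s/m, so ζ = c/c_c = 490/1745 = 0.2807.
ω_d = ω_n√(1 − ζ²) = 9.434 × √(1 − 0.0788) = 9.055 rad/s.
f_d = ω_d/(2π) = 1.441 Hz.

1.44 Hz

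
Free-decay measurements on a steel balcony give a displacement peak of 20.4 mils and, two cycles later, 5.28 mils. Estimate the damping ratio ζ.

0.107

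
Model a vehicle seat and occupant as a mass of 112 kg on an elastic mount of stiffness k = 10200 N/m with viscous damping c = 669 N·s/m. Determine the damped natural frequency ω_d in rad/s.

9.06 rad/s

ω_n = √(k/m) = √(10200/112) = 9.543 rad/s.
Critical damping c_c = 2√(k·m) = 2√(10200 × 112) = 2138 N·s/m, so ζ = c/c_c = 669/2138 = 0.3130.
ω_d = ω_n√(1 − ζ²) = 9.543 × √(1 − 0.0979) = 9.064 rad/s.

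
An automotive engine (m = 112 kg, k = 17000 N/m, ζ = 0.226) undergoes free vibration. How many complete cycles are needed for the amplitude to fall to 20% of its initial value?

Logarithmic decrement δ = 2πζ/√(1 − ζ²) = 2π × 0.2260/√(1 − 0.0511) = 1.458.
x_n/x₀ = e^(−nδ) ≤ 0.2; take ln: n ≥ ln(1/0.2)/δ = 1.609/1.458 = 1.104.
So 2 complete cycles are required.

2 cycles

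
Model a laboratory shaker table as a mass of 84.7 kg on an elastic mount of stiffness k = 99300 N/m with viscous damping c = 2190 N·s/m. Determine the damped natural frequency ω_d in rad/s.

31.7 rad/s

ω_n = √(k/m) = √(99300/84.7) = 34.24 rad/s.
Critical damping c_c = 2√(k·m) = 2√(99300 × 84.7) = 5800 N·s/m, so ζ = c/c_c = 2190/5800 = 0.3776.
ω_d = ω_n√(1 − ζ²) = 34.24 × √(1 − 0.143) = 31.71 rad/s.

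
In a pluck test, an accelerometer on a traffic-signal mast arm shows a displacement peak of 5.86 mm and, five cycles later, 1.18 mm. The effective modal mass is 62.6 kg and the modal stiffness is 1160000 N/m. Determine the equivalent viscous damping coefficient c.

868 N·s/m

Logarithmic decrement δ = (1/n)·ln(x₀/x_n) = (1/5)·ln(5.86/1.18) = (1/5)·ln(4.966) = 0.3205.
ζ = δ/√(4π² + δ²) = 0.3205/√(39.48 + 0.103) = 0.3205/6.291 = 0.05095.
c = ζ · 2√(km) = 0.05095 × 2√(1160000 × 62.6) = 0.05095 × 17040 = 868.3 N·s/m.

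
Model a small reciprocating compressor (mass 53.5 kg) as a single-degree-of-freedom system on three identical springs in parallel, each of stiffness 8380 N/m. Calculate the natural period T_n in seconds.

0.290 s

Parallel springs add: k_eq = 3 × 8380 = 25140 N/m.
ω_n = √(k_eq/m) = √(25140/53.5) = √469.9 = 21.68 rad/s.
T_n = 2π/ω_n = 6.283/21.68 = 0.2899 s.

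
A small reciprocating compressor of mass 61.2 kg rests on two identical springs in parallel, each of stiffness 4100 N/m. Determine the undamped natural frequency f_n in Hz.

1.84 Hz

Parallel springs add: k_eq = 2 × 4100 = 8200 N/m.
ω_n = √(k_eq/m) = √(8200/61.2) = √134.0 = 11.58 rad/s.
f_n = ω_n/(2π) = 11.58/6.283 = 1.842 Hz.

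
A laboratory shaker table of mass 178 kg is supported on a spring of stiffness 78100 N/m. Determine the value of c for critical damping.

c_c = 2√(k·m) = 2√(78100 × 178) = 2 × 3729 = 7457 N·s/m.

7460 N·s/m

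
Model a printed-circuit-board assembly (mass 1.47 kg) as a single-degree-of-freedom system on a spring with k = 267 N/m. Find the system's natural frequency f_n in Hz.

ω_n = √(k/m) = √(267.0/1.47) = √181.6 = 13.48 rad/s.
f_n = ω_n/(2π) = 13.48/6.283 = 2.145 Hz.

2.14 Hz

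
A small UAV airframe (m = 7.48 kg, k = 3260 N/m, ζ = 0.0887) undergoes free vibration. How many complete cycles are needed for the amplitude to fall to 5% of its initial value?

6 cycles

Logarithmic decrement δ = 2πζ/√(1 − ζ²) = 2π × 0.08870/√(1 − 0.00787) = 0.5595.
x_n/x₀ = e^(−nδ) ≤ 0.05; take ln: n ≥ ln(1/0.05)/δ = 2.996/0.5595 = 5.354.
So 6 complete cycles are required.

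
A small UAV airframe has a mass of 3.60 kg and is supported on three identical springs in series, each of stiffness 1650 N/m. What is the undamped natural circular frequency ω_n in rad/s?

12.4 rad/s

Series springs: 1/k_eq = 3/1650, so k_eq = 1650/3 = 550.0 N/m.
ω_n = √(k_eq/m) = √(550.0/3.60) = √152.8 = 12.36 rad/s.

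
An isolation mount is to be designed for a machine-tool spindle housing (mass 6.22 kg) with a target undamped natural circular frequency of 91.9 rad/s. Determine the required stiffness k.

52500 N/m

k = m·ω_n² = 6.22 × 91.90² = 6.22 × 8446 = 52530 N/m.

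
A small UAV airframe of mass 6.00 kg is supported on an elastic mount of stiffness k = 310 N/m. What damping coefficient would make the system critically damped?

86.3 N·s/m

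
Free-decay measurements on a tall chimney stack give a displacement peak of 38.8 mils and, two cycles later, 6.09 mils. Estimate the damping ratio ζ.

0.146

Logarithmic decrement δ = (1/n)·ln(x₀/x_n) = (1/2)·ln(38.8/6.09) = (1/2)·ln(6.371) = 0.9259.
ζ = δ/√(4π² + δ²) = 0.9259/√(39.48 + 0.857) = 0.9259/6.351 = 0.1458.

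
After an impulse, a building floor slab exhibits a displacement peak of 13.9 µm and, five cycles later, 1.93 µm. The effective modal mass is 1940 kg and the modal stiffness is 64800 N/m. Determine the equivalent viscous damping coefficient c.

Logarithmic decrement δ = (1/n)·ln(x₀/x_n) = (1/5)·ln(13.9/1.93) = (1/5)·ln(7.202) = 0.3949.
ζ = δ/√(4π² + δ²) = 0.3949/√(39.48 + 0.156) = 0.3949/6.296 = 0.06272.
c = ζ · 2√(km) = 0.06272 × 2√(64800 × 1940) = 0.06272 × 22420 = 1407 N·s/m.

1410 N·s/m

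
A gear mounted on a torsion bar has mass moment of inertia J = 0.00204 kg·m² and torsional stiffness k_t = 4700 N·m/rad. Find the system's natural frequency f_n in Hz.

ω_n = √(k_t/J) = √(4700/0.00204) = √2304000 = 1518 rad/s.
f_n = ω_n/(2π) = 1518/6.283 = 241.6 Hz.

242 Hz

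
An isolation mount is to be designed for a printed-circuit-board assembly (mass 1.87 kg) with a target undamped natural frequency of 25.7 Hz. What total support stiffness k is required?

ω_n = 2πf_n = 2π × 25.7 = 161.5 rad/s.
k = m·ω_n² = 1.87 × 161.5² = 1.87 × 26080 = 48760 N/m.

48800 N/m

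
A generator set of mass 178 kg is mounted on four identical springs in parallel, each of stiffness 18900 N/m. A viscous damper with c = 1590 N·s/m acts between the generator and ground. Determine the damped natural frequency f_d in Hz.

3.20 Hz

Parallel springs add: k_eq = 4 × 18900 = 75600 N/m.
ω_n = √(k_eq/m) = √(75600/178) = 20.61 rad/s.
Critical damping c_c = 2√(k_eq·m) = 2√(75600 × 178) = 7337 N·s/m, so ζ = c/c_c = 1590/7337 = 0.2167.
ω_d = ω_n√(1 − ζ²) = 20.61 × √(1 − 0.0470) = 20.12 rad/s.
f_d = ω_d/(2π) = 3.202 Hz.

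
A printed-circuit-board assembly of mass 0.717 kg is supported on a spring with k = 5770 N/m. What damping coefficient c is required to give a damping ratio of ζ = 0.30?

c_c = 2√(k·m) = 2√(5770 × 0.717) = 128.6 N·s/m.
c = ζ·c_c = 0.30 × 128.6 = 38.59 N·s/m.

38.6 N·s/m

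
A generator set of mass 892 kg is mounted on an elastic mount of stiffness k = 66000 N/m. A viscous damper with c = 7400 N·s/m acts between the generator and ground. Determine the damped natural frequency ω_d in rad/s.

7.54 rad/s

ω_n = √(k/m) = √(66000/892) = 8.602 rad/s.
Critical damping c_c = 2√(k·m) = 2√(66000 × 892) = 15350 N·s/m, so ζ = c/c_c = 7400/15350 = 0.4822.
ω_d = ω_n√(1 − ζ²) = 8.602 × √(1 − 0.233) = 7.536 rad/s.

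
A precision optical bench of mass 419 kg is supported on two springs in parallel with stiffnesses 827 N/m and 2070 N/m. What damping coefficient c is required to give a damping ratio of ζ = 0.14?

Parallel springs add: k_eq = 827 + 2070 = 2897 N/m.
c_c = 2√(k_eq·m) = 2√(2897 × 419) = 2203 N·s/m.
c = ζ·c_c = 0.14 × 2203 = 308.5 N·s/m.

308 N·s/m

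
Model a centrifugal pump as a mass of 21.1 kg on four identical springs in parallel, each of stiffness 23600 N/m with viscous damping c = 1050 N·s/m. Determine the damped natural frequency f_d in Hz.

Parallel springs add: k_eq = 4 × 23600 = 94400 N/m.
ω_n = √(k_eq/m) = √(94400/21.1) = 66.89 rad/s.
Critical damping c_c = 2√(k_eq·m) = 2√(94400 × 21.1) = 2823 N·s/m, so ζ = c/c_c = 1050/2823 = 0.3720.
ω_d = ω_n√(1 − ζ²) = 66.89 × √(1 − 0.138) = 62.09 rad/s.
f_d = ω_d/(2π) = 9.882 Hz.

9.88 Hz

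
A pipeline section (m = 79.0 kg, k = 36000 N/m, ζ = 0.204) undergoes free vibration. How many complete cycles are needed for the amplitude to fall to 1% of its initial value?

Logarithmic decrement δ = 2πζ/√(1 − ζ²) = 2π × 0.2040/√(1 − 0.0416) = 1.309.
x_n/x₀ = e^(−nδ) ≤ 0.01; take ln: n ≥ ln(1/0.01)/δ = 4.605/1.309 = 3.517.
So 4 complete cycles are required.

4 cycles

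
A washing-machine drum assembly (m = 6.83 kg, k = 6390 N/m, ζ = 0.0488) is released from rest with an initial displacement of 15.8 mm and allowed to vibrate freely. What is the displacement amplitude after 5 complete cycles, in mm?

Logarithmic decrement δ = 2πζ/√(1 − ζ²) = 2π × 0.04880/√(1 − 0.00238) = 0.3070.
After n cycles, x_n/x₀ = e^(−nδ), so x_5 = 15.8 × e^(−5 × 0.3070) = 15.8 × 0.2155 = 3.404 mm.

3.40 mm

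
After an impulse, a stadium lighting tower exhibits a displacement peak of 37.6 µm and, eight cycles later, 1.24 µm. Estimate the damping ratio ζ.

0.0677

Logarithmic decrement δ = (1/n)·ln(x₀/x_n) = (1/8)·ln(37.6/1.24) = (1/8)·ln(30.32) = 0.4265.
ζ = δ/√(4π² + δ²) = 0.4265/√(39.48 + 0.182) = 0.4265/6.298 = 0.06772.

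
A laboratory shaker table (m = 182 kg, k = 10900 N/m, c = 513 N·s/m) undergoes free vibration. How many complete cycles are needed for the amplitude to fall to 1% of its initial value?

ζ = c/(2√(km)) = 513/(2√(10900 × 182)) = 513/2817 = 0.1821.
Logarithmic decrement δ = 2πζ/√(1 − ζ²) = 2π × 0.1821/√(1 − 0.0332) = 1.164.
x_n/x₀ = e^(−nδ) ≤ 0.01; take ln: n ≥ ln(1/0.01)/δ = 4.605/1.164 = 3.957.
So 4 complete cycles are required.

4 cycles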